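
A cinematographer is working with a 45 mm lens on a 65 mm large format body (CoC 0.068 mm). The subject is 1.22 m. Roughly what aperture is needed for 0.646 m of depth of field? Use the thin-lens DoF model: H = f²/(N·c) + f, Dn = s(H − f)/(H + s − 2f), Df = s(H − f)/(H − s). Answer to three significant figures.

Write h = H − f = f²/(N·c). The thin-lens limits are Dn = s·h/(h + (s−f)) and Df = s·h/(h − (s−f)), so DoF = Df − Dn = 2·s·(s−f)·h / (h² − (s−f)²).
That is a quadratic in h: DoF·h² − 2·s·(s−f)·h − DoF·(s−f)² = 0 ⇒ h = (s−f)·(s + √(s² + DoF²)) / DoF = 1175 × (1220 + √(1220² + 646²)) / 646 = 1175 × (1220 + 1380.48) / 646 ≈ 4730.0 mm.
Then N = f²/(c·h) = 45² / (0.068 × 4730.0) = 2025 / 321.64 ≈ 6.30.

f/6.30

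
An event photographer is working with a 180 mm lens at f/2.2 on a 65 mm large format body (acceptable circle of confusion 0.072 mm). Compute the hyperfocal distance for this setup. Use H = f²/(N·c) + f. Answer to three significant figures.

205 m

Hyperfocal distance H = f²/(N·c) + f = 180²/(2.2 × 0.072) + 180 = 32400/0.1584 + 180 ≈ 204725.5 mm ≈ 205 m.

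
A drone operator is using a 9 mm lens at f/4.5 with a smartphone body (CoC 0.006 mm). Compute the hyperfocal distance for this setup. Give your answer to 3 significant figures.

Hyperfocal distance H = f²/(N·c) + f = 9²/(4.5 × 0.006) + 9 = 81/0.027 + 9 ≈ 3009.0 mm ≈ 3.01 m.

3.01 m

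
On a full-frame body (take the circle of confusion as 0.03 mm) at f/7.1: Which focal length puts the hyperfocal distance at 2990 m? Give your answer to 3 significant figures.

798 mm

From H = f²/(N·c) + f, with f ≪ H: f ≈ √(H·N·c) = √(2990000 × 7.1 × 0.03) = √636870 ≈ 798.0 mm.
The +f correction barely moves this — solving exactly, f² + N·c·f − N·c·H = 0 ⇒ f = (−N·c + √((N·c)² + 4·N·c·H))/2 = (−0.213 + √2547480)/2 ≈ 797.93 mm, so f ≈ 798 mm.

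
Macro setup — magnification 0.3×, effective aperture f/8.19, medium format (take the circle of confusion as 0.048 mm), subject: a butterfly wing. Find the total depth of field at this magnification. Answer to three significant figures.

At magnification m, DoF ≈ 2·N_eff·c/m² = 2 × 8.19 × 0.048 / 0.3² = 0.7862 / 0.09 ≈ 8.74 mm.

8.74 mm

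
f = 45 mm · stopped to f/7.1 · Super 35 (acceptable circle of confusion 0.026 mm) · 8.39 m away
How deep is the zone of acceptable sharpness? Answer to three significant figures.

30.3 m

Hyperfocal distance H = f²/(N·c) + f = 45²/(7.1 × 0.026) + 45 = 2025/0.1846 + 45 ≈ 11014.7 mm ≈ 11.01 m.
Near limit Dn = s·(H − f)/(H + s − 2f) = 8390 × (11014.7 − 45) / (11014.7 + 8390 − 2 × 45) = 8390 × 10969.7 / 19314.7 ≈ 4765 mm.
Far limit Df = s·(H − f)/(H − s) = 8390 × (11014.7 − 45) / (11014.7 − 8390) = 8390 × 10969.7 / 2624.7 ≈ 35066 mm.
Depth of field = Df − Dn = 35066 − 4765 ≈ 30301 mm ≈ 30.3 m.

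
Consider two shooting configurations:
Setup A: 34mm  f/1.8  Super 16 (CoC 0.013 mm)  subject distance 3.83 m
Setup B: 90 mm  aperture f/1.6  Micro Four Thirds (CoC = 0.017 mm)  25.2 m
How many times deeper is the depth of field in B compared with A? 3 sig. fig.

7.23

Setup A: H = 34²/(1.8×0.013) + 34 ≈ 49435.7 mm; DoF = Df − Dn = 4148.79 − 3556.70 ≈ 592.09 mm.
Setup B: H = 90²/(1.6×0.017) + 90 ≈ 297884.1 mm; DoF = Df − Dn = 27520.5 − 23240.4 ≈ 4280.1 mm.
Ratio = 4280.1 / 592.09 ≈ 7.23.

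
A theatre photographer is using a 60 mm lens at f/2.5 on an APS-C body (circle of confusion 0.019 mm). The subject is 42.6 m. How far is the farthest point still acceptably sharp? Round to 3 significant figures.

97.1 m

Hyperfocal distance H = f²/(N·c) + f = 60²/(2.5 × 0.019) + 60 = 3600/0.0475 + 60 ≈ 75849.5 mm ≈ 75.85 m.
Far limit Df = s·(H − f)/(H − s) = 42600 × (75849.5 − 60) / (75849.5 − 42600) = 42600 × 75789.5 / 33249.5 ≈ 97103 mm ≈ 97.1 m.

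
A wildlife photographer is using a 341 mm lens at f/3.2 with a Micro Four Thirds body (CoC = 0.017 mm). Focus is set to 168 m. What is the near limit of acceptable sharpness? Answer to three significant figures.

156 m

Hyperfocal distance H = f²/(N·c) + f = 341²/(3.2 × 0.017) + 341 = 116281/0.0544 + 341 ≈ 2137859.4 mm ≈ 2138 m.
Near limit Dn = s·(H − f)/(H + s − 2f) = 168000 × (2137859.4 − 341) / (2137859.4 + 168000 − 2 × 341) = 168000 × 2137518.4 / 2305177.4 ≈ 155781 mm ≈ 156 m.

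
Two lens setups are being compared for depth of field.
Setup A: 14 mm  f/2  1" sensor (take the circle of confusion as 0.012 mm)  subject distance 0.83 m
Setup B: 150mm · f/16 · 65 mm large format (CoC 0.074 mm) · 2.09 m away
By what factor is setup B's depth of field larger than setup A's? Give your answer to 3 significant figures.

2.57

Setup A: H = 14²/(2×0.012) + 14 ≈ 8180.7 mm; DoF = Df − Dn = 922.14 − 754.60 ≈ 167.54 mm.
Setup B: H = 150²/(16×0.074) + 150 ≈ 19153.4 mm; DoF = Df − Dn = 2327.62 − 1896.40 ≈ 431.22 mm.
Ratio = 431.22 / 167.54 ≈ 2.57.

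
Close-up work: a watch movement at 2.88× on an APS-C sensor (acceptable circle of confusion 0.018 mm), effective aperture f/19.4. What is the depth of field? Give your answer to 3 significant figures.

At magnification m, DoF ≈ 2·N_eff·c/m² = 2 × 19.4 × 0.018 / 2.88² = 0.6984 / 8.294 ≈ 0.0842 mm.

0.0842 mm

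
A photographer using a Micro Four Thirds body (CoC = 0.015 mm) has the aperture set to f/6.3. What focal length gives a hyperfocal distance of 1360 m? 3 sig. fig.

358 mm

From H = f²/(N·c) + f, with f ≪ H: f ≈ √(H·N·c) = √(1360000 × 6.3 × 0.015) = √128520 ≈ 358.5 mm.
Exact: f² + N·c·f − N·c·H = 0 ⇒ f = (−N·c + √((N·c)² + 4·N·c·H))/2 = (−0.0945 + √514080)/2 ≈ 358.45 mm ≈ 358 mm.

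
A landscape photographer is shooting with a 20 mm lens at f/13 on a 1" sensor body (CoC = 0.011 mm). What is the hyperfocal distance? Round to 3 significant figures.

Hyperfocal distance H = f²/(N·c) + f = 20²/(13 × 0.011) + 20 = 400/0.143 + 20 ≈ 2817.2 mm ≈ 2.82 m.

2.82 m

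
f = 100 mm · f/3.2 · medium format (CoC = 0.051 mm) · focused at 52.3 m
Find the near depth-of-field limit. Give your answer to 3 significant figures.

Hyperfocal distance H = f²/(N·c) + f = 100²/(3.2 × 0.051) + 100 = 10000/0.1632 + 100 ≈ 61374.5 mm ≈ 61.37 m.
Near limit Dn = s·(H − f)/(H + s − 2f) = 52300 × (61374.5 − 100) / (61374.5 + 52300 − 2 × 100) = 52300 × 61274.5 / 113474.5 ≈ 28241 mm ≈ 28.2 m.

28.2 m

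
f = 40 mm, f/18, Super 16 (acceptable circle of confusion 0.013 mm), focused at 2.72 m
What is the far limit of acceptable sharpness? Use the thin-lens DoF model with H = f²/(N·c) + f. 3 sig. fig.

4.47 m

Hyperfocal distance H = f²/(N·c) + f = 40²/(18 × 0.013) + 40 = 1600/0.234 + 40 ≈ 6877.6 mm ≈ 6.878 m.
Far limit Df = s·(H − f)/(H − s) = 2720 × (6877.6 − 40) / (6877.6 − 2720) = 2720 × 6837.6 / 4157.6 ≈ 4473.3 mm ≈ 4.47 m.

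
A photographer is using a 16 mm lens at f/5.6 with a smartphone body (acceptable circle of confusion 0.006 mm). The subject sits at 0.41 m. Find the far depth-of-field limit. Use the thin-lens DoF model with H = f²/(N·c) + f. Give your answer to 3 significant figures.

432 mm

Hyperfocal distance H = f²/(N·c) + f = 16²/(5.6 × 0.006) + 16 = 256/0.0336 + 16 ≈ 7635.0 mm ≈ 7.635 m.
Far limit Df = s·(H − f)/(H − s) = 410 × (7635.0 − 16) / (7635.0 − 410) = 410 × 7619.0 / 7225.0 ≈ 432.36 mm.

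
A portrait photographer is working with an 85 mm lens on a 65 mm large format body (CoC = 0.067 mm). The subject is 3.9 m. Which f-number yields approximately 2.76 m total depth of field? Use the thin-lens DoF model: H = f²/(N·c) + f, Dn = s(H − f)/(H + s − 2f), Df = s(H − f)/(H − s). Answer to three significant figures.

f/8.99

Write h = H − f = f²/(N·c). The thin-lens limits are Dn = s·h/(h + (s−f)) and Df = s·h/(h − (s−f)), so DoF = Df − Dn = 2·s·(s−f)·h / (h² − (s−f)²).
That is a quadratic in h: DoF·h² − 2·s·(s−f)·h − DoF·(s−f)² = 0 ⇒ h = (s−f)·(s + √(s² + DoF²)) / DoF = 3815 × (3900 + √(3900² + 2760²)) / 2760 = 3815 × (3900 + 4777.82) / 2760 ≈ 11995 mm.
Then N = f²/(c·h) = 85² / (0.067 × 11995) = 7225 / 803.66 ≈ 8.99.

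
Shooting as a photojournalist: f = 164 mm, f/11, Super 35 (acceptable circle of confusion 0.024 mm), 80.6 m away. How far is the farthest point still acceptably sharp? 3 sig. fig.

Hyperfocal distance H = f²/(N·c) + f = 164²/(11 × 0.024) + 164 = 26896/0.264 + 164 ≈ 102042.8 mm ≈ 102.0 m.
Far limit Df = s·(H − f)/(H − s) = 80600 × (102042.8 − 164) / (102042.8 − 80600) = 80600 × 101878.8 / 21442.8 ≈ 382946 mm ≈ 383 m.

383 m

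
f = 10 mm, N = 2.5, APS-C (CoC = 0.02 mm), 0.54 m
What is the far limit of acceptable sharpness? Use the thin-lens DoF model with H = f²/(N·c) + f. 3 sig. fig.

0.735 m

Hyperfocal distance H = f²/(N·c) + f = 10²/(2.5 × 0.02) + 10 = 100/0.05 + 10 ≈ 2010.0 mm ≈ 2.010 m.
Far limit Df = s·(H − f)/(H − s) = 540 × (2010.0 − 10) / (2010.0 − 540) = 540 × 2000.0 / 1470.0 ≈ 734.69 mm ≈ 0.735 m.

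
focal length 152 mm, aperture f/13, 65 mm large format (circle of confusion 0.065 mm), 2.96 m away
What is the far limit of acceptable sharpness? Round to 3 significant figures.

Hyperfocal distance H = f²/(N·c) + f = 152²/(13 × 0.065) + 152 = 23104/0.845 + 152 ≈ 27494.0 mm ≈ 27.49 m.
Far limit Df = s·(H − f)/(H − s) = 2960 × (27494.0 − 152) / (27494.0 − 2960) = 2960 × 27342.0 / 24534.0 ≈ 3298.8 mm ≈ 3.30 m.

3.30 m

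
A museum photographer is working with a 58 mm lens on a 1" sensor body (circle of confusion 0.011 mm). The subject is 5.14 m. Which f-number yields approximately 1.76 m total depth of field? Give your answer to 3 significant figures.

f/10

Write h = H − f = f²/(N·c). The thin-lens limits are Dn = s·h/(h + (s−f)) and Df = s·h/(h − (s−f)), so DoF = Df − Dn = 2·s·(s−f)·h / (h² − (s−f)²).
That is a quadratic in h: DoF·h² − 2·s·(s−f)·h − DoF·(s−f)² = 0 ⇒ h = (s−f)·(s + √(s² + DoF²)) / DoF = 5082 × (5140 + √(5140² + 1760²)) / 1760 = 5082 × (5140 + 5432.97) / 1760 ≈ 30529 mm.
Then N = f²/(c·h) = 58² / (0.011 × 30529) = 3364 / 335.82 ≈ 10.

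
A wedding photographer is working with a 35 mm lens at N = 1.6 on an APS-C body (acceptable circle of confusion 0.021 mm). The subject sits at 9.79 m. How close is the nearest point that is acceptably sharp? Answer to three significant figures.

7.72 m

Hyperfocal distance H = f²/(N·c) + f = 35²/(1.6 × 0.021) + 35 = 1225/0.0336 + 35 ≈ 36493.3 mm ≈ 36.49 m.
Near limit Dn = s·(H − f)/(H + s − 2f) = 9790 × (36493.3 − 35) / (36493.3 + 9790 − 2 × 35) = 9790 × 36458.3 / 46213.3 ≈ 7723.5 mm ≈ 7.72 m.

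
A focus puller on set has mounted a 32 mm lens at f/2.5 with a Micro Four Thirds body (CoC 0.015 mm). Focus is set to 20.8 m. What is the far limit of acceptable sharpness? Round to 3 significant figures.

86.9 m

Hyperfocal distance H = f²/(N·c) + f = 32²/(2.5 × 0.015) + 32 = 1024/0.0375 + 32 ≈ 27338.7 mm ≈ 27.34 m.
Far limit Df = s·(H − f)/(H − s) = 20800 × (27338.7 − 32) / (27338.7 − 20800) = 20800 × 27306.7 / 6538.7 ≈ 86865 mm ≈ 86.9 m.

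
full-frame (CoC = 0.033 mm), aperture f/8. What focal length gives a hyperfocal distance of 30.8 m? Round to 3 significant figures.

From H = f²/(N·c) + f, with f ≪ H: f ≈ √(H·N·c) = √(30800 × 8 × 0.033) = √8131.2 ≈ 90.17 mm.
Exact: f² + N·c·f − N·c·H = 0 ⇒ f = (−N·c + √((N·c)² + 4·N·c·H))/2 = (−0.264 + √32525)/2 ≈ 90.041 mm ≈ 90.0 mm.

90.0 mm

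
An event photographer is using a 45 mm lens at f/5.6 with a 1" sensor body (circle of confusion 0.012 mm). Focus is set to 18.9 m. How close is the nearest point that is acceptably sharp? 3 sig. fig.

Hyperfocal distance H = f²/(N·c) + f = 45²/(5.6 × 0.012) + 45 = 2025/0.0672 + 45 ≈ 30178.9 mm ≈ 30.18 m.
Near limit Dn = s·(H − f)/(H + s − 2f) = 18900 × (30178.9 − 45) / (30178.9 + 18900 − 2 × 45) = 18900 × 30133.9 / 48988.9 ≈ 11626 mm ≈ 11.6 m.

11.6 m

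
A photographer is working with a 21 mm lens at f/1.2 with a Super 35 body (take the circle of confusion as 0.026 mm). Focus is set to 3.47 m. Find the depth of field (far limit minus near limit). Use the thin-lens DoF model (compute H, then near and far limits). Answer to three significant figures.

Hyperfocal distance H = f²/(N·c) + f = 21²/(1.2 × 0.026) + 21 = 441/0.0312 + 21 ≈ 14155.6 mm ≈ 14.16 m.
Near limit Dn = s·(H − f)/(H + s − 2f) = 3470 × (14155.6 − 21) / (14155.6 + 3470 − 2 × 21) = 3470 × 14134.6 / 17583.6 ≈ 2789.4 mm.
Far limit Df = s·(H − f)/(H − s) = 3470 × (14155.6 − 21) / (14155.6 − 3470) = 3470 × 14134.6 / 10685.6 ≈ 4590.0 mm.
Depth of field = Df − Dn = 4590.0 − 2789.4 ≈ 1800.6 mm ≈ 1.80 m.

1.80 m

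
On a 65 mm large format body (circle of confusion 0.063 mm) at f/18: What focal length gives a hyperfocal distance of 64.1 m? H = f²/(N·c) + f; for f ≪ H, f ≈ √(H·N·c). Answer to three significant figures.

269 mm

From H = f²/(N·c) + f, with f ≪ H: f ≈ √(H·N·c) = √(64100 × 18 × 0.063) = √72689 ≈ 269.6 mm.
Exact: f² + N·c·f − N·c·H = 0 ⇒ f = (−N·c + √((N·c)² + 4·N·c·H))/2 = (−1.134 + √290759)/2 ≈ 269.04 mm ≈ 269 mm.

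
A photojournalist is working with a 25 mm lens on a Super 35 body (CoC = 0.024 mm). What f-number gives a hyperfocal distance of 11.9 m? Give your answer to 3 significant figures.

Rearrange H = f²/(N·c) + f for N: N = f² / ((H − f)·c).
N = 25² / ((11900 − 25) × 0.024) = 625 / 285.0 ≈ 2.19.

f/2.19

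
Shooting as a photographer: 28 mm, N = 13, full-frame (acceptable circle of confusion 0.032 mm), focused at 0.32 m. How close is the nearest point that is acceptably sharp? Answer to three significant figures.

277 mm

Hyperfocal distance H = f²/(N·c) + f = 28²/(13 × 0.032) + 28 = 784/0.416 + 28 ≈ 1912.6 mm ≈ 1.913 m.
Near limit Dn = s·(H − f)/(H + s − 2f) = 320 × (1912.6 − 28) / (1912.6 + 320 − 2 × 28) = 320 × 1884.6 / 2176.6 ≈ 277.07 mm.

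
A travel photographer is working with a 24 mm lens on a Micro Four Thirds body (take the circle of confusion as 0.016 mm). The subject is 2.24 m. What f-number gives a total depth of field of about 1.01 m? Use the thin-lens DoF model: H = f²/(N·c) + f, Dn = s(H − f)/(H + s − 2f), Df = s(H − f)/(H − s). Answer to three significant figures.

f/3.49

Write h = H − f = f²/(N·c). The thin-lens limits are Dn = s·h/(h + (s−f)) and Df = s·h/(h − (s−f)), so DoF = Df − Dn = 2·s·(s−f)·h / (h² − (s−f)²).
That is a quadratic in h: DoF·h² − 2·s·(s−f)·h − DoF·(s−f)² = 0 ⇒ h = (s−f)·(s + √(s² + DoF²)) / DoF = 2216 × (2240 + √(2240² + 1010²)) / 1010 = 2216 × (2240 + 2457.17) / 1010 ≈ 10306 mm.
Then N = f²/(c·h) = 24² / (0.016 × 10306) = 576 / 164.89 ≈ 3.49.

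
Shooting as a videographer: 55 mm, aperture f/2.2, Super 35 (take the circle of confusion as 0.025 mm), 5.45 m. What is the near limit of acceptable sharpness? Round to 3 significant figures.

4.96 m

Hyperfocal distance H = f²/(N·c) + f = 55²/(2.2 × 0.025) + 55 = 3025/0.055 + 55 ≈ 55055.0 mm ≈ 55.05 m.
Near limit Dn = s·(H − f)/(H + s − 2f) = 5450 × (55055.0 − 55) / (55055.0 + 5450 − 2 × 55) = 5450 × 55000.0 / 60395.0 ≈ 4963.2 mm ≈ 4.96 m.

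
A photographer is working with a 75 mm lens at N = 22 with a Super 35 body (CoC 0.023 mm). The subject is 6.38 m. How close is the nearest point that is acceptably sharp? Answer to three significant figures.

Hyperfocal distance H = f²/(N·c) + f = 75²/(22 × 0.023) + 75 = 5625/0.506 + 75 ≈ 11191.6 mm ≈ 11.19 m.
Near limit Dn = s·(H − f)/(H + s − 2f) = 6380 × (11191.6 − 75) / (11191.6 + 6380 − 2 × 75) = 6380 × 11116.6 / 17421.6 ≈ 4071.0 mm ≈ 4.07 m.

4.07 m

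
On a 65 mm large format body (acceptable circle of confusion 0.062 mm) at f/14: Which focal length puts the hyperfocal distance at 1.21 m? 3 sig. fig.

32.0 mm

From H = f²/(N·c) + f, with f ≪ H: f ≈ √(H·N·c) = √(1210 × 14 × 0.062) = √1050.3 ≈ 32.41 mm.
Exact: f² + N·c·f − N·c·H = 0 ⇒ f = (−N·c + √((N·c)² + 4·N·c·H))/2 = (−0.868 + √4201.9)/2 ≈ 31.977 mm ≈ 32.0 mm.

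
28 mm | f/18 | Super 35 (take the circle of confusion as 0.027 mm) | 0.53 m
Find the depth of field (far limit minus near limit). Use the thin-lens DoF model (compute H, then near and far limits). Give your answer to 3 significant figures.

Hyperfocal distance H = f²/(N·c) + f = 28²/(18 × 0.027) + 28 = 784/0.486 + 28 ≈ 1641.2 mm ≈ 1.641 m.
Near limit Dn = s·(H − f)/(H + s − 2f) = 530 × (1641.2 − 28) / (1641.2 + 530 − 2 × 28) = 530 × 1613.2 / 2115.2 ≈ 404.21 mm.
Far limit Df = s·(H − f)/(H − s) = 530 × (1641.2 − 28) / (1641.2 − 530) = 530 × 1613.2 / 1111.2 ≈ 769.44 mm.
Depth of field = Df − Dn = 769.44 − 404.21 ≈ 365.23 mm.

365 mm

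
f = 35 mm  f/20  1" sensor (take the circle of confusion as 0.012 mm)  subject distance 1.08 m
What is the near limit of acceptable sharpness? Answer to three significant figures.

Hyperfocal distance H = f²/(N·c) + f = 35²/(20 × 0.012) + 35 = 1225/0.24 + 35 ≈ 5139.2 mm ≈ 5.139 m.
Near limit Dn = s·(H − f)/(H + s − 2f) = 1080 × (5139.2 − 35) / (5139.2 + 1080 − 2 × 35) = 1080 × 5104.2 / 6149.2 ≈ 896.46 mm ≈ 0.896 m.

0.896 m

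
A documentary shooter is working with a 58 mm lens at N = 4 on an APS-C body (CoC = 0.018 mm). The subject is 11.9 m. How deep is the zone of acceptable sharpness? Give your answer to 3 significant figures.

Hyperfocal distance H = f²/(N·c) + f = 58²/(4 × 0.018) + 58 = 3364/0.072 + 58 ≈ 46780.2 mm ≈ 46.78 m.
Near limit Dn = s·(H − f)/(H + s − 2f) = 11900 × (46780.2 − 58) / (46780.2 + 11900 − 2 × 58) = 11900 × 46722.2 / 58564.2 ≈ 9493.8 mm.
Far limit Df = s·(H − f)/(H − s) = 11900 × (46780.2 − 58) / (46780.2 − 11900) = 11900 × 46722.2 / 34880.2 ≈ 15940.1 mm.
Depth of field = Df − Dn = 15940.1 − 9493.8 ≈ 6446.3 mm ≈ 6.45 m.

6.45 m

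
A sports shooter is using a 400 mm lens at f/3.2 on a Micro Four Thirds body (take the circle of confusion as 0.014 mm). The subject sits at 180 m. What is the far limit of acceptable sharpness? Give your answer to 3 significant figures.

Hyperfocal distance H = f²/(N·c) + f = 400²/(3.2 × 0.014) + 400 = 160000/0.0448 + 400 ≈ 3571828.6 mm ≈ 3572 m.
Far limit Df = s·(H − f)/(H − s) = 180000 × (3571828.6 − 400) / (3571828.6 − 180000) = 180000 × 3571428.6 / 3391828.6 ≈ 189531 mm ≈ 190 m.

190 m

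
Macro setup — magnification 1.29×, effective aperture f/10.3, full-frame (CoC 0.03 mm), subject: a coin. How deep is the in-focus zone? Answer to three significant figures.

0.371 mm

At magnification m, DoF ≈ 2·N_eff·c/m² = 2 × 10.3 × 0.03 / 1.29² = 0.618 / 1.664 ≈ 0.371 mm.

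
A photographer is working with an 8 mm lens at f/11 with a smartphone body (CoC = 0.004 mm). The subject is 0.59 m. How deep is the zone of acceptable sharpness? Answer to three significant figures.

Hyperfocal distance H = f²/(N·c) + f = 8²/(11 × 0.004) + 8 = 64/0.044 + 8 ≈ 1462.5 mm ≈ 1.463 m.
Near limit Dn = s·(H − f)/(H + s − 2f) = 590 × (1462.5 − 8) / (1462.5 + 590 − 2 × 8) = 590 × 1454.5 / 2036.5 ≈ 421.39 mm.
Far limit Df = s·(H − f)/(H − s) = 590 × (1462.5 − 8) / (1462.5 − 590) = 590 × 1454.5 / 872.5 ≈ 983.54 mm.
Depth of field = Df − Dn = 983.54 − 421.39 ≈ 562.15 mm ≈ 0.562 m.

0.562 m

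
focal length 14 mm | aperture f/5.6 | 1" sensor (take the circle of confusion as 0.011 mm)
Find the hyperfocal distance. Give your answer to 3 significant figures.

Hyperfocal distance H = f²/(N·c) + f = 14²/(5.6 × 0.011) + 14 = 196/0.0616 + 14 ≈ 3195.8 mm ≈ 3.20 m.

3.20 m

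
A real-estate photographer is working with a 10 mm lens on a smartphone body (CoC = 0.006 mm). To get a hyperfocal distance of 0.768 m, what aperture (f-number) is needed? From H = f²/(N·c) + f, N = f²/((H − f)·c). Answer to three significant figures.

f/22

Rearrange H = f²/(N·c) + f for N: N = f² / ((H − f)·c).
N = 10² / ((768 − 10) × 0.006) = 100 / 4.548 ≈ 22.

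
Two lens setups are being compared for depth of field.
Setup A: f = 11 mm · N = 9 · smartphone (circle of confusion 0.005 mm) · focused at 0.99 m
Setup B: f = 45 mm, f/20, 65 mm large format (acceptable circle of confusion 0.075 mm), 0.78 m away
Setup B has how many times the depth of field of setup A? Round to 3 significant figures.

1.45

Setup A: H = 11²/(9×0.005) + 11 ≈ 2699.9 mm; DoF = Df − Dn = 1556.83 − 725.76 ≈ 831.07 mm.
Setup B: H = 45²/(20×0.075) + 45 ≈ 1395.0 mm; DoF = Df − Dn = 1712.2 − 505.0 ≈ 1207.2 mm.
Ratio = 1207.2 / 831.07 ≈ 1.45.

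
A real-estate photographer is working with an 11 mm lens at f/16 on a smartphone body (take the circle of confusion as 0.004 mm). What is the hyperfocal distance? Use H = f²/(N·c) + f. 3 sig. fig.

Hyperfocal distance H = f²/(N·c) + f = 11²/(16 × 0.004) + 11 = 121/0.064 + 11 ≈ 1901.6 mm ≈ 1.90 m.

1.90 m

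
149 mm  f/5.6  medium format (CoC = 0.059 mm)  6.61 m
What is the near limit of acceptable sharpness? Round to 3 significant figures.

Hyperfocal distance H = f²/(N·c) + f = 149²/(5.6 × 0.059) + 149 = 22201/0.3304 + 149 ≈ 67343.3 mm ≈ 67.34 m.
Near limit Dn = s·(H − f)/(H + s − 2f) = 6610 × (67343.3 − 149) / (67343.3 + 6610 − 2 × 149) = 6610 × 67194.3 / 73655.3 ≈ 6030.2 mm ≈ 6.03 m.

6.03 m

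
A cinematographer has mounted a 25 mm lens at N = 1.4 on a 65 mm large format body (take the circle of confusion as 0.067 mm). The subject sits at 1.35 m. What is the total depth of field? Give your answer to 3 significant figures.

Hyperfocal distance H = f²/(N·c) + f = 25²/(1.4 × 0.067) + 25 = 625/0.0938 + 25 ≈ 6688.1 mm ≈ 6.688 m.
Near limit Dn = s·(H − f)/(H + s − 2f) = 1350 × (6688.1 − 25) / (6688.1 + 1350 − 2 × 25) = 1350 × 6663.1 / 7988.1 ≈ 1126.07 mm.
Far limit Df = s·(H − f)/(H − s) = 1350 × (6688.1 − 25) / (6688.1 − 1350) = 1350 × 6663.1 / 5338.1 ≈ 1685.09 mm.
Depth of field = Df − Dn = 1685.09 − 1126.07 ≈ 559.02 mm ≈ 0.559 m.

0.559 m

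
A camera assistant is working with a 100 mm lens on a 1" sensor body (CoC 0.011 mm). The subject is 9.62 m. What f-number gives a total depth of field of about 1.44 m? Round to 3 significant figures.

Write h = H − f = f²/(N·c). The thin-lens limits are Dn = s·h/(h + (s−f)) and Df = s·h/(h − (s−f)), so DoF = Df − Dn = 2·s·(s−f)·h / (h² − (s−f)²).
That is a quadratic in h: DoF·h² − 2·s·(s−f)·h − DoF·(s−f)² = 0 ⇒ h = (s−f)·(s + √(s² + DoF²)) / DoF = 9520 × (9620 + √(9620² + 1440²)) / 1440 = 9520 × (9620 + 9727.18) / 1440 ≈ 127906 mm.
Then N = f²/(c·h) = 100² / (0.011 × 127906) = 10000 / 1407.0 ≈ 7.11.

f/7.11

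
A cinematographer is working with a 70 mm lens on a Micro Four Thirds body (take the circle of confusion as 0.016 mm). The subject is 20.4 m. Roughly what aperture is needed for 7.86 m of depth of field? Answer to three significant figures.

f/2.80

Write h = H − f = f²/(N·c). The thin-lens limits are Dn = s·h/(h + (s−f)) and Df = s·h/(h − (s−f)), so DoF = Df − Dn = 2·s·(s−f)·h / (h² − (s−f)²).
That is a quadratic in h: DoF·h² − 2·s·(s−f)·h − DoF·(s−f)² = 0 ⇒ h = (s−f)·(s + √(s² + DoF²)) / DoF = 20330 × (20400 + √(20400² + 7860²)) / 7860 = 20330 × (20400 + 21861.8) / 7860 ≈ 109311 mm.
Then N = f²/(c·h) = 70² / (0.016 × 109311) = 4900 / 1749.0 ≈ 2.80.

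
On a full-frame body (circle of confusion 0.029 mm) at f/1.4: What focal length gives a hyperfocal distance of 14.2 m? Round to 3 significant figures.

24.0 mm

From H = f²/(N·c) + f, with f ≪ H: f ≈ √(H·N·c) = √(14200 × 1.4 × 0.029) = √576.52 ≈ 24.01 mm.
The +f correction barely moves this — solving exactly, f² + N·c·f − N·c·H = 0 ⇒ f = (−N·c + √((N·c)² + 4·N·c·H))/2 = (−0.0406 + √2306.1)/2 ≈ 23.991 mm, so f ≈ 24.0 mm.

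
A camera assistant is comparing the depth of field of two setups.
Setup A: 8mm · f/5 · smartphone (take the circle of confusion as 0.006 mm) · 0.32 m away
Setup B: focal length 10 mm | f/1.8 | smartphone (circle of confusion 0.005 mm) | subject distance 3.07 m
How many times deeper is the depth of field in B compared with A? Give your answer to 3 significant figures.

Setup A: H = 8²/(5×0.006) + 8 ≈ 2141.3 mm; DoF = Df − Dn = 374.817 − 279.171 ≈ 95.646 mm.
Setup B: H = 10²/(1.8×0.005) + 10 ≈ 11121.1 mm; DoF = Df − Dn = 4236.8 − 2407.1 ≈ 1829.7 mm.
Ratio = 1829.7 / 95.646 ≈ 19.1.

19.1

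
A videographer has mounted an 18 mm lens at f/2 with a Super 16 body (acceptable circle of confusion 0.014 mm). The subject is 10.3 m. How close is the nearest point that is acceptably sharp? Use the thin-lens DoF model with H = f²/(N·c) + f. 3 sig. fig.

Hyperfocal distance H = f²/(N·c) + f = 18²/(2 × 0.014) + 18 = 324/0.028 + 18 ≈ 11589.4 mm ≈ 11.59 m.
Near limit Dn = s·(H − f)/(H + s − 2f) = 10300 × (11589.4 − 18) / (11589.4 + 10300 − 2 × 18) = 10300 × 11571.4 / 21853.4 ≈ 5453.9 mm ≈ 5.45 m.

5.45 m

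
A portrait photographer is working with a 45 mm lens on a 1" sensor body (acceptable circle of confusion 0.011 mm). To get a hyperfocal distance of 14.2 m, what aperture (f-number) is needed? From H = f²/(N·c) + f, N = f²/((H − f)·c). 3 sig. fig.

Rearrange H = f²/(N·c) + f for N: N = f² / ((H − f)·c).
N = 45² / ((14200 − 45) × 0.011) = 2025 / 155.7 ≈ 13.

f/13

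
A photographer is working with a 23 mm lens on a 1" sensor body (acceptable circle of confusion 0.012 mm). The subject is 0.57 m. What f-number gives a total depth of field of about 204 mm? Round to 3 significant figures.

Write h = H − f = f²/(N·c). The thin-lens limits are Dn = s·h/(h + (s−f)) and Df = s·h/(h − (s−f)), so DoF = Df − Dn = 2·s·(s−f)·h / (h² − (s−f)²).
That is a quadratic in h: DoF·h² − 2·s·(s−f)·h − DoF·(s−f)² = 0 ⇒ h = (s−f)·(s + √(s² + DoF²)) / DoF = 547 × (570 + √(570² + 204²)) / 204 = 547 × (570 + 605.406) / 204 ≈ 3151.7 mm.
Then N = f²/(c·h) = 23² / (0.012 × 3151.7) = 529 / 37.820 ≈ 14.

f/14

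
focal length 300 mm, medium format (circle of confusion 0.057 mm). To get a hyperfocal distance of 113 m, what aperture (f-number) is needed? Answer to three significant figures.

Rearrange H = f²/(N·c) + f for N: N = f² / ((H − f)·c).
N = 300² / ((113000 − 300) × 0.057) = 90000 / 6424 ≈ 14.

f/14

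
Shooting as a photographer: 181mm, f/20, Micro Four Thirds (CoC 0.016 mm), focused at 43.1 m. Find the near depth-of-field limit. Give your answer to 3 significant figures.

Hyperfocal distance H = f²/(N·c) + f = 181²/(20 × 0.016) + 181 = 32761/0.32 + 181 ≈ 102559.1 mm ≈ 102.6 m.
Near limit Dn = s·(H − f)/(H + s − 2f) = 43100 × (102559.1 − 181) / (102559.1 + 43100 − 2 × 181) = 43100 × 102378.1 / 145297.1 ≈ 30369 mm ≈ 30.4 m.

30.4 m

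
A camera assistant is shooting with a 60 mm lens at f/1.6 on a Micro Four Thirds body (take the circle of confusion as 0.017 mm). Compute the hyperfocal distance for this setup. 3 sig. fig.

132 m

Hyperfocal distance H = f²/(N·c) + f = 60²/(1.6 × 0.017) + 60 = 3600/0.0272 + 60 ≈ 132412.9 mm ≈ 132 m.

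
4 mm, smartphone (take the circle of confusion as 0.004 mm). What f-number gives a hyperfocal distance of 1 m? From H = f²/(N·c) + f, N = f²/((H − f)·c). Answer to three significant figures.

f/4.02

Rearrange H = f²/(N·c) + f for N: N = f² / ((H − f)·c).
N = 4² / ((1000 − 4) × 0.004) = 16 / 3.984 ≈ 4.02.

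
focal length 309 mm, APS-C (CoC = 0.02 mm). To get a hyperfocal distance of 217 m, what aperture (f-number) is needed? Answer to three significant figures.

Rearrange H = f²/(N·c) + f for N: N = f² / ((H − f)·c).
N = 309² / ((217000 − 309) × 0.02) = 95481 / 4334 ≈ 22.

f/22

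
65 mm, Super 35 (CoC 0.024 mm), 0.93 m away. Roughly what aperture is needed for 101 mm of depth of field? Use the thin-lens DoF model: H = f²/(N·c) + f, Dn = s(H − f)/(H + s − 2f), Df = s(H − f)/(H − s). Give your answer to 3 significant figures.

f/11

Write h = H − f = f²/(N·c). The thin-lens limits are Dn = s·h/(h + (s−f)) and Df = s·h/(h − (s−f)), so DoF = Df − Dn = 2·s·(s−f)·h / (h² − (s−f)²).
That is a quadratic in h: DoF·h² − 2·s·(s−f)·h − DoF·(s−f)² = 0 ⇒ h = (s−f)·(s + √(s² + DoF²)) / DoF = 865 × (930 + √(930² + 101²)) / 101 = 865 × (930 + 935.468) / 101 ≈ 15977 mm.
Then N = f²/(c·h) = 65² / (0.024 × 15977) = 4225 / 383.44 ≈ 11.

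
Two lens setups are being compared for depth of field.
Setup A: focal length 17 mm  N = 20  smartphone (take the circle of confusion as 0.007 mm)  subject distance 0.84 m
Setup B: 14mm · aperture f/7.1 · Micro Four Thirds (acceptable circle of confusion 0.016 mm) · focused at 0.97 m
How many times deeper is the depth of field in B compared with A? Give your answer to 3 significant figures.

1.95

Setup A: H = 17²/(20×0.007) + 17 ≈ 2081.3 mm; DoF = Df − Dn = 1396.94 − 600.56 ≈ 796.38 mm.
Setup B: H = 14²/(7.1×0.016) + 14 ≈ 1739.4 mm; DoF = Df − Dn = 2175.3 − 624.2 ≈ 1551.1 mm.
Ratio = 1551.1 / 796.38 ≈ 1.95.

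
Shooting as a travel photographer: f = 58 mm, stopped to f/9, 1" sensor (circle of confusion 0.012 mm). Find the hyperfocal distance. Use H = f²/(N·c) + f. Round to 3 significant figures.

31.2 m

Hyperfocal distance H = f²/(N·c) + f = 58²/(9 × 0.012) + 58 = 3364/0.108 + 58 ≈ 31206.1 mm ≈ 31.2 m.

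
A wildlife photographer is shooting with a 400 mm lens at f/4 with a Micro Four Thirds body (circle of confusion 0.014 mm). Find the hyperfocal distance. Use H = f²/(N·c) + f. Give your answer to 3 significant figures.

Hyperfocal distance H = f²/(N·c) + f = 400²/(4 × 0.014) + 400 = 160000/0.056 + 400 ≈ 2857542.9 mm ≈ 2860 m.

2860 m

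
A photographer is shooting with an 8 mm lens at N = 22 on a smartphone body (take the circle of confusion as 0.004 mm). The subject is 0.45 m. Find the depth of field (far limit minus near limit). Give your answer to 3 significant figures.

0.867 m

Hyperfocal distance H = f²/(N·c) + f = 8²/(22 × 0.004) + 8 = 64/0.088 + 8 ≈ 735.3 mm ≈ 0.735 m.
Near limit Dn = s·(H − f)/(H + s − 2f) = 450 × (735.3 − 8) / (735.3 + 450 − 2 × 8) = 450 × 727.3 / 1169.3 ≈ 279.89 mm.
Far limit Df = s·(H − f)/(H − s) = 450 × (735.3 − 8) / (735.3 − 450) = 450 × 727.3 / 285.3 ≈ 1147.23 mm.
Depth of field = Df − Dn = 1147.23 − 279.89 ≈ 867.34 mm ≈ 0.867 m.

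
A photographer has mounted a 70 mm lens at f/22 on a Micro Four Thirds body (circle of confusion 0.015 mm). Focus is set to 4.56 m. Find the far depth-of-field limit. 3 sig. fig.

6.54 m

Hyperfocal distance H = f²/(N·c) + f = 70²/(22 × 0.015) + 70 = 4900/0.33 + 70 ≈ 14918.5 mm ≈ 14.92 m.
Far limit Df = s·(H − f)/(H − s) = 4560 × (14918.5 − 70) / (14918.5 − 4560) = 4560 × 14848.5 / 10358.5 ≈ 6536.6 mm ≈ 6.54 m.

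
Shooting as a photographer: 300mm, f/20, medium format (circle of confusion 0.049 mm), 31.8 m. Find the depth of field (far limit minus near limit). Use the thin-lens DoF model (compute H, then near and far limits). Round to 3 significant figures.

Hyperfocal distance H = f²/(N·c) + f = 300²/(20 × 0.049) + 300 = 90000/0.98 + 300 ≈ 92136.7 mm ≈ 92.14 m.
Near limit Dn = s·(H − f)/(H + s − 2f) = 31800 × (92136.7 − 300) / (92136.7 + 31800 − 2 × 300) = 31800 × 91836.7 / 123336.7 ≈ 23678 mm.
Far limit Df = s·(H − f)/(H − s) = 31800 × (92136.7 − 300) / (92136.7 − 31800) = 31800 × 91836.7 / 60336.7 ≈ 48402 mm.
Depth of field = Df − Dn = 48402 − 23678 ≈ 24724 mm ≈ 24.7 m.

24.7 m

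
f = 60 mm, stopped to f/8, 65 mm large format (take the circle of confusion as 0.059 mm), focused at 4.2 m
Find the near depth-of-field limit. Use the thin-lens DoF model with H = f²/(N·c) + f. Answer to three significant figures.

Hyperfocal distance H = f²/(N·c) + f = 60²/(8 × 0.059) + 60 = 3600/0.472 + 60 ≈ 7687.1 mm ≈ 7.687 m.
Near limit Dn = s·(H − f)/(H + s − 2f) = 4200 × (7687.1 − 60) / (7687.1 + 4200 − 2 × 60) = 4200 × 7627.1 / 11767.1 ≈ 2722.3 mm ≈ 2.72 m.

2.72 m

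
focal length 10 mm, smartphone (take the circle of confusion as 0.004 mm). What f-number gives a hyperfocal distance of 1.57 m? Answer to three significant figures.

Rearrange H = f²/(N·c) + f for N: N = f² / ((H − f)·c).
N = 10² / ((1570 − 10) × 0.004) = 100 / 6.240 ≈ 16.

f/16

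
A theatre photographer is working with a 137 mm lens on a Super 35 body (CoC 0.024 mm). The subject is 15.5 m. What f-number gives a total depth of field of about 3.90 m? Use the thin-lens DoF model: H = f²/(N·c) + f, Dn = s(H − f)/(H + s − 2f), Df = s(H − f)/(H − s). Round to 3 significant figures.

f/6.31

Write h = H − f = f²/(N·c). The thin-lens limits are Dn = s·h/(h + (s−f)) and Df = s·h/(h − (s−f)), so DoF = Df − Dn = 2·s·(s−f)·h / (h² − (s−f)²).
That is a quadratic in h: DoF·h² − 2·s·(s−f)·h − DoF·(s−f)² = 0 ⇒ h = (s−f)·(s + √(s² + DoF²)) / DoF = 15363 × (15500 + √(15500² + 3900²)) / 3900 = 15363 × (15500 + 15983.1) / 3900 ≈ 124019 mm.
Then N = f²/(c·h) = 137² / (0.024 × 124019) = 18769 / 2976.5 ≈ 6.31.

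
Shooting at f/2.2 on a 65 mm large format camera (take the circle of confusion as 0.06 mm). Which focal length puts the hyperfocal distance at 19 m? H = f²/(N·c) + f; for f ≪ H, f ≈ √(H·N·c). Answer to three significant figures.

From H = f²/(N·c) + f, with f ≪ H: f ≈ √(H·N·c) = √(19000 × 2.2 × 0.06) = √2508.0 ≈ 50.08 mm.
Exact: f² + N·c·f − N·c·H = 0 ⇒ f = (−N·c + √((N·c)² + 4·N·c·H))/2 = (−0.132 + √10032)/2 ≈ 50.014 mm ≈ 50.0 mm.

50.0 mm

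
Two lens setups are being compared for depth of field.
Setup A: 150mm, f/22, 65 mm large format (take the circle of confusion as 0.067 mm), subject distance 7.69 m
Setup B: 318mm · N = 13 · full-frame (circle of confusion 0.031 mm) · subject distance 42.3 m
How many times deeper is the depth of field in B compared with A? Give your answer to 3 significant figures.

1.45

Setup A: H = 150²/(22×0.067) + 150 ≈ 15414.6 mm; DoF = Df − Dn = 15196 − 5147 ≈ 10049 mm.
Setup B: H = 318²/(13×0.031) + 318 ≈ 251246.0 mm; DoF = Df − Dn = 50799 − 36237 ≈ 14562 mm.
Ratio = 14562 / 10049 ≈ 1.45.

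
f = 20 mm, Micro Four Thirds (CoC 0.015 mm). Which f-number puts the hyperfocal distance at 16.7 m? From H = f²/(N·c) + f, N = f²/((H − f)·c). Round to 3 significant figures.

Rearrange H = f²/(N·c) + f for N: N = f² / ((H − f)·c).
N = 20² / ((16700 − 20) × 0.015) = 400 / 250.2 ≈ 1.60.

f/1.60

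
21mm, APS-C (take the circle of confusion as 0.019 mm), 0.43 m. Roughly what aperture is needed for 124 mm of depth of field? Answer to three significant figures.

Write h = H − f = f²/(N·c). The thin-lens limits are Dn = s·h/(h + (s−f)) and Df = s·h/(h − (s−f)), so DoF = Df − Dn = 2·s·(s−f)·h / (h² − (s−f)²).
That is a quadratic in h: DoF·h² − 2·s·(s−f)·h − DoF·(s−f)² = 0 ⇒ h = (s−f)·(s + √(s² + DoF²)) / DoF = 409 × (430 + √(430² + 124²)) / 124 = 409 × (430 + 447.522) / 124 ≈ 2894.4 mm.
Then N = f²/(c·h) = 21² / (0.019 × 2894.4) = 441 / 54.994 ≈ 8.02.

f/8.02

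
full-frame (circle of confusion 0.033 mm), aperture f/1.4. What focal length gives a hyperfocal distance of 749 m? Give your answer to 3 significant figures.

186 mm

From H = f²/(N·c) + f, with f ≪ H: f ≈ √(H·N·c) = √(749000 × 1.4 × 0.033) = √34604 ≈ 186.0 mm.
The +f correction barely moves this — solving exactly, f² + N·c·f − N·c·H = 0 ⇒ f = (−N·c + √((N·c)² + 4·N·c·H))/2 = (−0.0462 + √138415)/2 ≈ 186.00 mm, so f ≈ 186 mm.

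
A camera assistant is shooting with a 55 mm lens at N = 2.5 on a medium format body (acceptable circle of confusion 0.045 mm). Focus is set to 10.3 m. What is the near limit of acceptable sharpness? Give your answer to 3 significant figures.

Hyperfocal distance H = f²/(N·c) + f = 55²/(2.5 × 0.045) + 55 = 3025/0.1125 + 55 ≈ 26943.9 mm ≈ 26.94 m.
Near limit Dn = s·(H − f)/(H + s − 2f) = 10300 × (26943.9 − 55) / (26943.9 + 10300 − 2 × 55) = 10300 × 26888.9 / 37133.9 ≈ 7458.3 mm ≈ 7.46 m.

7.46 m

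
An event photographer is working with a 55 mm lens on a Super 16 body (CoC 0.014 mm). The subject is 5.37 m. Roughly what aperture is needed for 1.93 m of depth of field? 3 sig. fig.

f/7.08

Write h = H − f = f²/(N·c). The thin-lens limits are Dn = s·h/(h + (s−f)) and Df = s·h/(h − (s−f)), so DoF = Df − Dn = 2·s·(s−f)·h / (h² − (s−f)²).
That is a quadratic in h: DoF·h² − 2·s·(s−f)·h − DoF·(s−f)² = 0 ⇒ h = (s−f)·(s + √(s² + DoF²)) / DoF = 5315 × (5370 + √(5370² + 1930²)) / 1930 = 5315 × (5370 + 5706.29) / 1930 ≈ 30503 mm.
Then N = f²/(c·h) = 55² / (0.014 × 30503) = 3025 / 427.04 ≈ 7.08.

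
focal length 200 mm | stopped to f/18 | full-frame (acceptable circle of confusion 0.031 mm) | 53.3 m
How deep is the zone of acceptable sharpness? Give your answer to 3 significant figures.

Hyperfocal distance H = f²/(N·c) + f = 200²/(18 × 0.031) + 200 = 40000/0.558 + 200 ≈ 71884.6 mm ≈ 71.88 m.
Near limit Dn = s·(H − f)/(H + s − 2f) = 53300 × (71884.6 − 200) / (71884.6 + 53300 − 2 × 200) = 53300 × 71684.6 / 124784.6 ≈ 30619 mm.
Far limit Df = s·(H − f)/(H − s) = 53300 × (71884.6 − 200) / (71884.6 − 53300) = 53300 × 71684.6 / 18584.6 ≈ 205589 mm.
Depth of field = Df − Dn = 205589 − 30619 ≈ 174970 mm ≈ 175 m.

175 m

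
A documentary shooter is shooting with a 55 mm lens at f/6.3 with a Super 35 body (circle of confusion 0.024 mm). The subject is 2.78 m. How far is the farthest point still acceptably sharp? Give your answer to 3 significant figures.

3.22 m

Hyperfocal distance H = f²/(N·c) + f = 55²/(6.3 × 0.024) + 55 = 3025/0.1512 + 55 ≈ 20061.6 mm ≈ 20.06 m.
Far limit Df = s·(H − f)/(H − s) = 2780 × (20061.6 − 55) / (20061.6 − 2780) = 2780 × 20006.6 / 17281.6 ≈ 3218.4 mm ≈ 3.22 m.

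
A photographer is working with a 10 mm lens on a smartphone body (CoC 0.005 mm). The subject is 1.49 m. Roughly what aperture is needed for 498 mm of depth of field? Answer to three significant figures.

f/2.20

Write h = H − f = f²/(N·c). The thin-lens limits are Dn = s·h/(h + (s−f)) and Df = s·h/(h − (s−f)), so DoF = Df − Dn = 2·s·(s−f)·h / (h² − (s−f)²).
That is a quadratic in h: DoF·h² − 2·s·(s−f)·h − DoF·(s−f)² = 0 ⇒ h = (s−f)·(s + √(s² + DoF²)) / DoF = 1480 × (1490 + √(1490² + 498²)) / 498 = 1480 × (1490 + 1571.02) / 498 ≈ 9097.0 mm.
Then N = f²/(c·h) = 10² / (0.005 × 9097.0) = 100 / 45.485 ≈ 2.20.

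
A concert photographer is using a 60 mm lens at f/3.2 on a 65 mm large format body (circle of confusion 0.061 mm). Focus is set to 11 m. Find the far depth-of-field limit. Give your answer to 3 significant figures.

27.0 m

Hyperfocal distance H = f²/(N·c) + f = 60²/(3.2 × 0.061) + 60 = 3600/0.1952 + 60 ≈ 18502.6 mm ≈ 18.50 m.
Far limit Df = s·(H − f)/(H − s) = 11000 × (18502.6 − 60) / (18502.6 − 11000) = 11000 × 18442.6 / 7502.6 ≈ 27040 mm ≈ 27.0 m.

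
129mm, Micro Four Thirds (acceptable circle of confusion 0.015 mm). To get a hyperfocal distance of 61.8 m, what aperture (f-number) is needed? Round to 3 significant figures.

f/18

Rearrange H = f²/(N·c) + f for N: N = f² / ((H − f)·c).
N = 129² / ((61800 − 129) × 0.015) = 16641 / 925.1 ≈ 18.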